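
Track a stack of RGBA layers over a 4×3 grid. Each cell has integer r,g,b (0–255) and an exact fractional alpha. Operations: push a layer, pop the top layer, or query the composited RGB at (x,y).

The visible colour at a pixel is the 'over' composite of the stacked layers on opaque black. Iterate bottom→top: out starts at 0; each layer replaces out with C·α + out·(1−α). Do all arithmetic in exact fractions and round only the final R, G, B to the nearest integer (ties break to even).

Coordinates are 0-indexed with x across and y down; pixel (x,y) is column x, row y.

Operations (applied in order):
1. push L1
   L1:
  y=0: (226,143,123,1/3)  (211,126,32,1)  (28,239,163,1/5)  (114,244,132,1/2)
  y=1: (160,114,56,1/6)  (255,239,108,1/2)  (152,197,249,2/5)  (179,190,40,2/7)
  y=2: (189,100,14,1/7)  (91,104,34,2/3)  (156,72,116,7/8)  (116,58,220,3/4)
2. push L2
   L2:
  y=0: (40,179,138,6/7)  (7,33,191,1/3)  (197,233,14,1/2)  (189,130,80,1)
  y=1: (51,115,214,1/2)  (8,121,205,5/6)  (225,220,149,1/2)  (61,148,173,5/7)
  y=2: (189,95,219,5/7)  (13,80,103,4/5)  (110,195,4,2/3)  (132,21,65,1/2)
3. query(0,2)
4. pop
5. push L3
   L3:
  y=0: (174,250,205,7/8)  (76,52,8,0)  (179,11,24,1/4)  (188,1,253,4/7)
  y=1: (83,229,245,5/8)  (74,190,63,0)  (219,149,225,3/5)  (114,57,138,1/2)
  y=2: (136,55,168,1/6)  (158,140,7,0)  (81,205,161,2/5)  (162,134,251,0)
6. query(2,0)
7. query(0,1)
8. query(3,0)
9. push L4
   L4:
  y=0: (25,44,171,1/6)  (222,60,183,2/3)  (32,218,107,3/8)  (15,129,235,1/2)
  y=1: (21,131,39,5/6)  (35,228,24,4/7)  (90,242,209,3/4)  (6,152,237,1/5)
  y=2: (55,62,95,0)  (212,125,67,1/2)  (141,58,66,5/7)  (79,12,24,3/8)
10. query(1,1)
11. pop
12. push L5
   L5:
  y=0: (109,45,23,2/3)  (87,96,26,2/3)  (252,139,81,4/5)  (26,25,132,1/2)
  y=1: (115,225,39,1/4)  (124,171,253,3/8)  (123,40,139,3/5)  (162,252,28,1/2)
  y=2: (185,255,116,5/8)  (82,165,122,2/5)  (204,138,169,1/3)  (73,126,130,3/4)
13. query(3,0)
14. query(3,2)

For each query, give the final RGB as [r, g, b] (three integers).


query (0,2) [L1,L2] — begin 0,0,0
+L1 (α=1/7) → [27, 100/7, 2]
+L2 (α=5/7) → [999/7, 3525/49, 157]
→ [143, 72, 157]

at x=2,y=0 over L1,L3:
+L1 (α=1/5) → [28/5, 239/5, 163/5]
+L3 (α=1/4) → [979/20, 193/5, 609/20]
= [49, 39, 30]

at x=0,y=1 over L1,L3:
L1 α=1/6: [80/3, 19, 28/3]
L3 α=5/8: [495/8, 601/4, 1253/8]
= [62, 150, 157]

query (3,0) [L1,L3] — begin 0,0,0
+L1 (α=1/2) → [57, 122, 66]
+L3 (α=4/7) → [923/7, 370/7, 1210/7]
→ [132, 53, 173]

at x=1,y=1 over L1,L3,L4:
+L1 (α=1/2) → [255/2, 239/2, 54]
+L3 (α=0) → [255/2, 239/2, 54]
+L4 (α=4/7) → [1045/14, 363/2, 258/7]
→ [75, 182, 37]

query (3,0) [L1,L3,L5] — begin 0,0,0
after L1 α=1/2: [57, 122, 66]
after L3 α=4/7: [923/7, 370/7, 1210/7]
after L5 α=1/2: [1105/14, 545/14, 1067/7]
rounded: [79, 39, 152]

at x=3,y=2 over L1,L3,L5:
after L1 α=3/4: [87, 87/2, 165]
after L3 α=0: [87, 87/2, 165]
after L5 α=3/4: [153/2, 843/8, 555/4]
rounded: [76, 105, 139]


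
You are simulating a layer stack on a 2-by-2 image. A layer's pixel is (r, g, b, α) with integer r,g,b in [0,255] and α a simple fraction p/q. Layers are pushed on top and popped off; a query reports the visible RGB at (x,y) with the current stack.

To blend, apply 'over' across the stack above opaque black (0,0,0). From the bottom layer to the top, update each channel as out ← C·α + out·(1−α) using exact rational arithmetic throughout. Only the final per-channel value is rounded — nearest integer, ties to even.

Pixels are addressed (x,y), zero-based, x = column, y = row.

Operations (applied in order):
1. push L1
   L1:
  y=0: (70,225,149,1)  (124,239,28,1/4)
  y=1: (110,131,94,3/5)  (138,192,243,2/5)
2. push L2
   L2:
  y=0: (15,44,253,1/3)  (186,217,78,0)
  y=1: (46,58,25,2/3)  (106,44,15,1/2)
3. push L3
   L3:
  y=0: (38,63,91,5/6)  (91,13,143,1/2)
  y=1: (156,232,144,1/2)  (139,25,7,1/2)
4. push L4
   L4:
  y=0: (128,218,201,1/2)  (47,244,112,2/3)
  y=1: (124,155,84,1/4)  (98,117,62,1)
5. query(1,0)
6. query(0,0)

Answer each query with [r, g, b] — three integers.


(1,0) stack=L1,L2,L3,L4; from [0,0,0]:
after L1 α=1/4: [31, 239/4, 7]
after L2 α=0: [31, 239/4, 7]
after L3 α=1/2: [61, 291/8, 75]
after L4 α=2/3: [155/3, 4195/24, 299/3]
= [52, 175, 100]

query (0,0) [L1,L2,L3,L4] — begin 0,0,0
L1 α=1: [70, 225, 149]
L2 α=1/3: [155/3, 494/3, 551/3]
L3 α=5/6: [725/18, 1439/18, 958/9]
L4 α=1/2: [3029/36, 5363/36, 2767/18]
= [84, 149, 154]


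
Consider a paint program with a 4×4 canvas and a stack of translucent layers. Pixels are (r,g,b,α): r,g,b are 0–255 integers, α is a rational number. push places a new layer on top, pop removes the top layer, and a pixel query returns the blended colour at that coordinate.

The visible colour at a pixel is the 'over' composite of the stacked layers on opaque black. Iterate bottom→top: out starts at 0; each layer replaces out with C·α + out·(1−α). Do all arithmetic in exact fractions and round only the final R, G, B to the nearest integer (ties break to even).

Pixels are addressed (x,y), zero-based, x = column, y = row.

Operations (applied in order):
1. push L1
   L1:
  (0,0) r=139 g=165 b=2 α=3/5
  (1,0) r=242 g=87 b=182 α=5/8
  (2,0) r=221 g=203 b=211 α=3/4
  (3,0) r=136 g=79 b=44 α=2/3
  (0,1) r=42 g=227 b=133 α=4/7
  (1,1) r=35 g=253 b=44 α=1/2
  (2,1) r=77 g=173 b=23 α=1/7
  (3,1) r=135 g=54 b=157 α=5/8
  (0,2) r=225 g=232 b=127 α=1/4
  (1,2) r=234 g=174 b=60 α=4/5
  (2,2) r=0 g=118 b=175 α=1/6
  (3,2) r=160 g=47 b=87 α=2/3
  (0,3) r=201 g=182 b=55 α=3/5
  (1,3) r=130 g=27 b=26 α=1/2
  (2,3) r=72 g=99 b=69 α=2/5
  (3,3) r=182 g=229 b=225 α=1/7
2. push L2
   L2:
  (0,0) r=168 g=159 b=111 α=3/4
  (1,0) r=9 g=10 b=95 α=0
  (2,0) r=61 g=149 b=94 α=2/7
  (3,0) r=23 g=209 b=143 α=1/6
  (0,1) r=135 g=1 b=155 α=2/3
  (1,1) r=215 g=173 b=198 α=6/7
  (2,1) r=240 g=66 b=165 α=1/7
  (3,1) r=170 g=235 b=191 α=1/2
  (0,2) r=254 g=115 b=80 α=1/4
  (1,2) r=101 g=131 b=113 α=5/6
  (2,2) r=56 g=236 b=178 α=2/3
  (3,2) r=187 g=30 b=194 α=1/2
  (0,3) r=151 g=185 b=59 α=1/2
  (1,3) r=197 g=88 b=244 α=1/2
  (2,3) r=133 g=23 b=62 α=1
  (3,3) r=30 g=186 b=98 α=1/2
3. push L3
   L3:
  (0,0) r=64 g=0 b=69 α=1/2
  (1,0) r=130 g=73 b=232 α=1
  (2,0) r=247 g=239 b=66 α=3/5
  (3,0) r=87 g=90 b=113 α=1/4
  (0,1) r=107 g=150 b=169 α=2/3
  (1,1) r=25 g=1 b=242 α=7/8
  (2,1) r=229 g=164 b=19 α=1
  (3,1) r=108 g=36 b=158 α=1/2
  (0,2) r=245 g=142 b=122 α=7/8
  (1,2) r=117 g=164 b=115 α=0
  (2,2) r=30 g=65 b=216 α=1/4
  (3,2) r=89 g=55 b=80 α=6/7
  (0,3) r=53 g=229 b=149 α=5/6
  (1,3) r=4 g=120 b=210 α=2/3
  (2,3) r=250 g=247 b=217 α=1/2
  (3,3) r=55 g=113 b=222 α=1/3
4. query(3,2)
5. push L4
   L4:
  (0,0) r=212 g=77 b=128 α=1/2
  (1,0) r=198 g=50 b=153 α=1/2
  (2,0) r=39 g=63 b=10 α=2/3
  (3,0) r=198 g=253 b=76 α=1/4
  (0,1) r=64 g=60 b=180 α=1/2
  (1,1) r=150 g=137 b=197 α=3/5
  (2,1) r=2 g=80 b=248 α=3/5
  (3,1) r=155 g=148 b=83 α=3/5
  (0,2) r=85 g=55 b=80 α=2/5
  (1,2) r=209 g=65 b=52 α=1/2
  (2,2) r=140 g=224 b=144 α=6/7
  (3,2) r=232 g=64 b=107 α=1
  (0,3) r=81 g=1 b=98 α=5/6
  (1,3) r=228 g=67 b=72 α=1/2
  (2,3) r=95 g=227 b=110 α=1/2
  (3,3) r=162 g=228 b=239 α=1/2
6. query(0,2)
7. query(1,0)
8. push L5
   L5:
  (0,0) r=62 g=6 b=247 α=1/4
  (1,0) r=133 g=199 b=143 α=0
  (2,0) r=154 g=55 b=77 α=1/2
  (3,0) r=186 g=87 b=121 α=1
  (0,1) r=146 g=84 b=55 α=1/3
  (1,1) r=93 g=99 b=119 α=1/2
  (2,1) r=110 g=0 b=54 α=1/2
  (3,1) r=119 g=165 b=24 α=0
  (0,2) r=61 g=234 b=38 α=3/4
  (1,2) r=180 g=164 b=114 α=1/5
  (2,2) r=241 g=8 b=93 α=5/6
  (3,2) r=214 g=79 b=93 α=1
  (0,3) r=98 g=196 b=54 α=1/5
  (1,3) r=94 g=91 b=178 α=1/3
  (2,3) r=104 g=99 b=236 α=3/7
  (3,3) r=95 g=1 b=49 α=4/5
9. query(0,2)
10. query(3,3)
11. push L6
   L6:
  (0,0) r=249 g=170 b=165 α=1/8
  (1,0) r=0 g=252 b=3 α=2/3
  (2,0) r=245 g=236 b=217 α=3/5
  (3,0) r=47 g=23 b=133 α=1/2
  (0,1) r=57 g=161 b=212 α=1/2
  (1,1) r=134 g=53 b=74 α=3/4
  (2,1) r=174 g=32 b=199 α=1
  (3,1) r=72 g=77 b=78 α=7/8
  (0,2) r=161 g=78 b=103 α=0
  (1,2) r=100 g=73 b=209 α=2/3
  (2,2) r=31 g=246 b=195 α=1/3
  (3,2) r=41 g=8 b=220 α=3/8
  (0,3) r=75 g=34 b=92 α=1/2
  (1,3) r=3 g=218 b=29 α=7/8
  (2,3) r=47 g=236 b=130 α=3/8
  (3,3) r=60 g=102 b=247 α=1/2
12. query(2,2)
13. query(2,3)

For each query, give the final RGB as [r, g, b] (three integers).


at x=3,y=2 over L1,L2,L3:
+L1 (α=2/3) → [320/3, 94/3, 58]
+L2 (α=1/2) → [881/6, 92/3, 126]
+L3 (α=6/7) → [4085/42, 1082/21, 606/7]
→ [97, 52, 87]

at x=0,y=2 over L1,L2,L3,L4:
after L1 α=1/4: [225/4, 58, 127/4]
after L2 α=1/4: [1691/16, 289/4, 701/16]
after L3 α=7/8: [29131/128, 4265/32, 14365/128]
after L4 α=2/5: [109153/640, 3263/32, 12715/128]
→ [171, 102, 99]

(1,0) stack=L1,L2,L3,L4; from [0,0,0]:
L1 α=5/8: [605/4, 435/8, 455/4]
L2 α=0: [605/4, 435/8, 455/4]
L3 α=1: [130, 73, 232]
L4 α=1/2: [164, 123/2, 385/2]
= [164, 62, 192]

(0,2) stack=L1,L2,L3,L4,L5; from [0,0,0]:
+L1 (α=1/4) → [225/4, 58, 127/4]
+L2 (α=1/4) → [1691/16, 289/4, 701/16]
+L3 (α=7/8) → [29131/128, 4265/32, 14365/128]
+L4 (α=2/5) → [109153/640, 3263/32, 12715/128]
+L5 (α=3/4) → [226273/2560, 25727/128, 27307/512]
→ [88, 201, 53]

query (3,3) [L1,L2,L3,L4,L5] — begin 0,0,0
L1 α=1/7: [26, 229/7, 225/7]
L2 α=1/2: [28, 1531/14, 911/14]
L3 α=1/3: [37, 774/7, 2465/21]
L4 α=1/2: [199/2, 1185/7, 3742/21]
L5 α=4/5: [959/10, 1213/35, 7858/105]
→ [96, 35, 75]

(2,2) stack=L1,L2,L3,L4,L5,L6; from [0,0,0]:
after L1 α=1/6: [0, 59/3, 175/6]
after L2 α=2/3: [112/3, 1475/9, 2311/18]
after L3 α=1/4: [71/2, 835/6, 3607/24]
after L4 α=6/7: [1751/14, 8899/42, 24343/168]
after L5 α=5/6: [6207/28, 10579/252, 102463/1008]
after L6 α=1/3: [6641/42, 41575/378, 200743/1512]
= [158, 110, 133]

(2,3) stack=L1,L2,L3,L4,L5,L6; from [0,0,0]:
after L1 α=2/5: [144/5, 198/5, 138/5]
after L2 α=1: [133, 23, 62]
after L3 α=1/2: [383/2, 135, 279/2]
after L4 α=1/2: [573/4, 181, 499/4]
after L5 α=3/7: [885/7, 1021/7, 1207/7]
after L6 α=3/8: [1353/14, 10061/56, 8765/56]
→ [97, 180, 157]


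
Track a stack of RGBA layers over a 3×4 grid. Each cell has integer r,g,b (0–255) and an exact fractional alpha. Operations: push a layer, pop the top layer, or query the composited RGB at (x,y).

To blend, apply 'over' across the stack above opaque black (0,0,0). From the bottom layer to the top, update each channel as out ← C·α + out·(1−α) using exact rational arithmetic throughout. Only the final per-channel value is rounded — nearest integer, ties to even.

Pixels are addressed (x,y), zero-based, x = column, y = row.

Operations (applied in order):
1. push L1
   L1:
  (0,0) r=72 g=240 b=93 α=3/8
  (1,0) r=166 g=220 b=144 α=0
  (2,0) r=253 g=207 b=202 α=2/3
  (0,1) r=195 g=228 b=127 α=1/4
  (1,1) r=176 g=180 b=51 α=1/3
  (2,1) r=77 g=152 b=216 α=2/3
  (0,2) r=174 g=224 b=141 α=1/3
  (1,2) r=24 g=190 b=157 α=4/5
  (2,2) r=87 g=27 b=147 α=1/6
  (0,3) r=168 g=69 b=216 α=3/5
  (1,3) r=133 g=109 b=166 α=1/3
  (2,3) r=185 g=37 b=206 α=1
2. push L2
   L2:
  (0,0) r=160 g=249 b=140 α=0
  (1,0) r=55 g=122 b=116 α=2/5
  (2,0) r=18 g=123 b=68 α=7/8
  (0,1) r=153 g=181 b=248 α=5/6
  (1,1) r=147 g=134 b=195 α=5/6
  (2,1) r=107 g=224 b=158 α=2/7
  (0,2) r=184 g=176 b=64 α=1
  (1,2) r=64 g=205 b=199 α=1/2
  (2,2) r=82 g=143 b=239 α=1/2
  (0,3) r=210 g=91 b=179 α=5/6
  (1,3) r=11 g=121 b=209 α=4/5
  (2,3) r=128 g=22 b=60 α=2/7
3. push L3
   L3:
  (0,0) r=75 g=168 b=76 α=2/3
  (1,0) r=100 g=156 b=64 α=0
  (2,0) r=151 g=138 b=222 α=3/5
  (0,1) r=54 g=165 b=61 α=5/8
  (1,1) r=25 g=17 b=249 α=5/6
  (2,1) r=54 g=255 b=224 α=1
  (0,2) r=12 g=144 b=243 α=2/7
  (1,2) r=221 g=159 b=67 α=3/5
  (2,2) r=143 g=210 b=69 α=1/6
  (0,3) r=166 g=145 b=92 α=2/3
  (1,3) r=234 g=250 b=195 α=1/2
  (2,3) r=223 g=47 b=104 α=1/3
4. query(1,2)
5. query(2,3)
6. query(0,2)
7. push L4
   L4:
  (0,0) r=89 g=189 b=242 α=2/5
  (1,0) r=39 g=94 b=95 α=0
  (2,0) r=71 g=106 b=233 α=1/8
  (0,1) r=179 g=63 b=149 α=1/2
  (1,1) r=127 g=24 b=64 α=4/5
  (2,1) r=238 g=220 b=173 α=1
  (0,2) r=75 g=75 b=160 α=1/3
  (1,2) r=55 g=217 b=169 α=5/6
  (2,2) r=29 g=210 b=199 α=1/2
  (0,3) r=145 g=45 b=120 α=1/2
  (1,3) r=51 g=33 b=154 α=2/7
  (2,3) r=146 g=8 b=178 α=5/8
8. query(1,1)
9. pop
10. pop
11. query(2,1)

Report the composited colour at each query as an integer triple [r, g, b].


query (1,2) [L1,L2,L3] — begin 0,0,0
L1 α=4/5: [96/5, 152, 628/5]
L2 α=1/2: [208/5, 357/2, 1623/10]
L3 α=3/5: [3731/25, 834/5, 2628/25]
→ [149, 167, 105]

at x=2,y=3 over L1,L2,L3:
L1 α=1: [185, 37, 206]
L2 α=2/7: [1181/7, 229/7, 1150/7]
L3 α=1/3: [3923/21, 787/21, 3028/21]
→ [187, 37, 144]

at x=0,y=2 over L1,L2,L3:
L1 α=1/3: [58, 224/3, 47]
L2 α=1: [184, 176, 64]
L3 α=2/7: [944/7, 1168/7, 806/7]
= [135, 167, 115]

at x=1,y=1 over L1,L2,L3,L4:
after L1 α=1/3: [176/3, 60, 17]
after L2 α=5/6: [2381/18, 365/3, 496/3]
after L3 α=5/6: [4631/108, 310/9, 4231/18]
after L4 α=4/5: [11899/108, 1174/45, 8839/90]
rounded: [110, 26, 98]

at x=2,y=1 over L1,L2:
L1 α=2/3: [154/3, 304/3, 144]
L2 α=2/7: [1412/21, 2864/21, 148]
= [67, 136, 148]


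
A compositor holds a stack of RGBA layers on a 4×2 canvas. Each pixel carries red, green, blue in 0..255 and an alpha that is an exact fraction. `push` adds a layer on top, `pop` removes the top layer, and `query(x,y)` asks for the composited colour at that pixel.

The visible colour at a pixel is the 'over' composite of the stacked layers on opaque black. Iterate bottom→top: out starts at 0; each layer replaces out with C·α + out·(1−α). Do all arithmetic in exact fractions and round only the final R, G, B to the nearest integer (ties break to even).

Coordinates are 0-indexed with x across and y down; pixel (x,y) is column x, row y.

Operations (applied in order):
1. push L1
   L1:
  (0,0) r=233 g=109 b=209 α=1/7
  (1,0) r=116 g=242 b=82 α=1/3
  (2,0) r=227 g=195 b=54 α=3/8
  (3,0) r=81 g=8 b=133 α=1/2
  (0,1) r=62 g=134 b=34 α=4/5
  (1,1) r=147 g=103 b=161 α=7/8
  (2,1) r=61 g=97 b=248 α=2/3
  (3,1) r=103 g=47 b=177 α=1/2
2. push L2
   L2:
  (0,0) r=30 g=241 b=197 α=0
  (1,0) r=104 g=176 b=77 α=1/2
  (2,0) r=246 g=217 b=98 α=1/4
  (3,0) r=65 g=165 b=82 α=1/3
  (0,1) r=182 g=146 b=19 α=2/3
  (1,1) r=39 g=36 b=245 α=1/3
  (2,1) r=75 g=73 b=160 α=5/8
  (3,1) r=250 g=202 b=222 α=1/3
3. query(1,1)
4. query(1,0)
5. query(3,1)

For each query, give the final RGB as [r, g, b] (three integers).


(1,1) stack=L1,L2; from [0,0,0]:
L1 α=7/8: [1029/8, 721/8, 1127/8]
L2 α=1/3: [395/4, 865/12, 2107/12]
= [99, 72, 176]

query (1,0) [L1,L2] — begin 0,0,0
L1 α=1/3: [116/3, 242/3, 82/3]
L2 α=1/2: [214/3, 385/3, 313/6]
→ [71, 128, 52]

query (3,1) [L1,L2] — begin 0,0,0
L1 α=1/2: [103/2, 47/2, 177/2]
L2 α=1/3: [353/3, 83, 133]
→ [118, 83, 133]


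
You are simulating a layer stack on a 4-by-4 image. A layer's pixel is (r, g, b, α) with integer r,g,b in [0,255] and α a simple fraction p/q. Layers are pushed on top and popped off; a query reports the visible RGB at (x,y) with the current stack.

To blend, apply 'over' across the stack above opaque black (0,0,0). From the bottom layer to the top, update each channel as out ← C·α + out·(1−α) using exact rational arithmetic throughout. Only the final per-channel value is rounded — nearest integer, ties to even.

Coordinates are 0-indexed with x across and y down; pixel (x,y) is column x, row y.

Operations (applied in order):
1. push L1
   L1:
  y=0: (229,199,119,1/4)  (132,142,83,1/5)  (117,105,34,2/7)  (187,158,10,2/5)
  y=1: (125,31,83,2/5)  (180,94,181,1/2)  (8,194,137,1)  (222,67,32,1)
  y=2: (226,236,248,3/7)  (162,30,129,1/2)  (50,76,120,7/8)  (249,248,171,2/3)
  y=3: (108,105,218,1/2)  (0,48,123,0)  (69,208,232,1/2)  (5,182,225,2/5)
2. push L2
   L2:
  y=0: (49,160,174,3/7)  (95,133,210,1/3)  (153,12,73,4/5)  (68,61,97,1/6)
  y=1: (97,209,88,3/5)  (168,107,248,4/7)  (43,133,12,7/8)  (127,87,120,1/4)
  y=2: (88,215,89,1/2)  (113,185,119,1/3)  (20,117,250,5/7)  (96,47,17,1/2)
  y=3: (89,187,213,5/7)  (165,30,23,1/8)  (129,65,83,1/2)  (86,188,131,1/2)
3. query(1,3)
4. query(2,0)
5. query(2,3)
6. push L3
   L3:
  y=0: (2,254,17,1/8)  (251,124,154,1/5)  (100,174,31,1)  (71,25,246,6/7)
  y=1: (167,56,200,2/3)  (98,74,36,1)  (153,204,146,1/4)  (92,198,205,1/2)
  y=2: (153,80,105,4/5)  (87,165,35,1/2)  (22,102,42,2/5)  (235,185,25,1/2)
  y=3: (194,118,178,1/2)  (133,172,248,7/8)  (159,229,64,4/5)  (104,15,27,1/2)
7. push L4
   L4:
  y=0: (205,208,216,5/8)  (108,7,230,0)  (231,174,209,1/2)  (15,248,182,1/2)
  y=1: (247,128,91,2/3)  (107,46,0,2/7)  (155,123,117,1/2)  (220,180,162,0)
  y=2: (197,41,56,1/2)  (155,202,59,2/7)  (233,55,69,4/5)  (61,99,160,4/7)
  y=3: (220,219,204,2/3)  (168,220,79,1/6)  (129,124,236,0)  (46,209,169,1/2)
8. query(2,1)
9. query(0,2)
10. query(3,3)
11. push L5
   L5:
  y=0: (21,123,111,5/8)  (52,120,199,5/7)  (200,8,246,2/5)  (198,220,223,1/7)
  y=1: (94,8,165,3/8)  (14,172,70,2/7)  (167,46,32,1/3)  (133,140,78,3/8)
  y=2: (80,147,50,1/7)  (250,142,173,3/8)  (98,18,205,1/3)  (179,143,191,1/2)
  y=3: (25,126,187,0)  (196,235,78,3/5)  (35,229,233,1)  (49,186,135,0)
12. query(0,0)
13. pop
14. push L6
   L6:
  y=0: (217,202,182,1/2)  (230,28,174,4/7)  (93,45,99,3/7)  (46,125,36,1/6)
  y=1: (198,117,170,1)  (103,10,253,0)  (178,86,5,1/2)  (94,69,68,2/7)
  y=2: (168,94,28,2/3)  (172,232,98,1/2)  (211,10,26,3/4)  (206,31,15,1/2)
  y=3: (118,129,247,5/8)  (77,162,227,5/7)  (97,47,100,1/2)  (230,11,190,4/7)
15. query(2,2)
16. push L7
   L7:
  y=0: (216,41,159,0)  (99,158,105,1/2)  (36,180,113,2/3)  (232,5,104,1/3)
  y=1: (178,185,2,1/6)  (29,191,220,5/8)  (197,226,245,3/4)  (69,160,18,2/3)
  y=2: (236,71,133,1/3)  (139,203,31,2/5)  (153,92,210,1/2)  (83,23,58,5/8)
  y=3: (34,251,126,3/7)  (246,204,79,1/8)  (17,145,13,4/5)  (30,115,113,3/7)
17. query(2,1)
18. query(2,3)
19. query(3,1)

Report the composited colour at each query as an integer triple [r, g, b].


query (1,3) [L1,L2] — begin 0,0,0
+L1 (α=0) → [0, 0, 0]
+L2 (α=1/8) → [165/8, 15/4, 23/8]
rounded: [21, 4, 3]

at x=2,y=0 over L1,L2:
after L1 α=2/7: [234/7, 30, 68/7]
after L2 α=4/5: [4518/35, 78/5, 2112/35]
= [129, 16, 60]

at x=2,y=3 over L1,L2:
after L1 α=1/2: [69/2, 104, 116]
after L2 α=1/2: [327/4, 169/2, 199/2]
rounded: [82, 84, 100]

(2,1) stack=L1,L2,L3,L4; from [0,0,0]:
after L1 α=1: [8, 194, 137]
after L2 α=7/8: [309/8, 1125/8, 221/8]
after L3 α=1/4: [2151/32, 5007/32, 1831/32]
after L4 α=1/2: [7111/64, 8943/64, 5575/64]
→ [111, 140, 87]

at x=0,y=2 over L1,L2,L3,L4:
after L1 α=3/7: [678/7, 708/7, 744/7]
after L2 α=1/2: [647/7, 2213/14, 1367/14]
after L3 α=4/5: [4931/35, 6693/70, 7247/70]
after L4 α=1/2: [5913/35, 9563/140, 11167/140]
→ [169, 68, 80]

at x=3,y=3 over L1,L2,L3,L4:
L1 α=2/5: [2, 364/5, 90]
L2 α=1/2: [44, 652/5, 221/2]
L3 α=1/2: [74, 727/10, 275/4]
L4 α=1/2: [60, 2817/20, 951/8]
→ [60, 141, 119]

(0,0) stack=L1,L2,L3,L4,L5; from [0,0,0]:
after L1 α=1/4: [229/4, 199/4, 119/4]
after L2 α=3/7: [376/7, 97, 641/7]
after L3 α=1/8: [189/4, 933/8, 329/4]
after L4 α=5/8: [4667/32, 11119/64, 5307/32]
after L5 α=5/8: [17361/256, 72717/512, 33681/256]
→ [68, 142, 132]

(2,2) stack=L1,L2,L3,L4,L6; from [0,0,0]:
+L1 (α=7/8) → [175/4, 133/2, 105]
+L2 (α=5/7) → [375/14, 718/7, 1460/7]
+L3 (α=2/5) → [1741/70, 3582/35, 4968/35]
+L4 (α=4/5) → [66981/350, 11282/175, 14628/175]
+L6 (α=3/4) → [288531/1400, 4133/175, 14139/350]
= [206, 24, 40]

at x=2,y=1 over L1,L2,L3,L4,L6,L7:
after L1 α=1: [8, 194, 137]
after L2 α=7/8: [309/8, 1125/8, 221/8]
after L3 α=1/4: [2151/32, 5007/32, 1831/32]
after L4 α=1/2: [7111/64, 8943/64, 5575/64]
after L6 α=1/2: [18503/128, 14447/128, 5895/128]
after L7 α=3/4: [94151/512, 101231/512, 99975/512]
→ [184, 198, 195]

at x=2,y=3 over L1,L2,L3,L4,L6,L7:
L1 α=1/2: [69/2, 104, 116]
L2 α=1/2: [327/4, 169/2, 199/2]
L3 α=4/5: [2871/20, 2001/10, 711/10]
L4 α=0: [2871/20, 2001/10, 711/10]
L6 α=1/2: [4811/40, 2471/20, 1711/20]
L7 α=4/5: [7531/200, 14071/100, 2751/100]
→ [38, 141, 28]

query (3,1) [L1,L2,L3,L4,L6,L7] — begin 0,0,0
after L1 α=1: [222, 67, 32]
after L2 α=1/4: [793/4, 72, 54]
after L3 α=1/2: [1161/8, 135, 259/2]
after L4 α=0: [1161/8, 135, 259/2]
after L6 α=2/7: [7309/56, 813/7, 1567/14]
after L7 α=2/3: [15037/168, 3053/21, 2071/42]
rounded: [90, 145, 49]


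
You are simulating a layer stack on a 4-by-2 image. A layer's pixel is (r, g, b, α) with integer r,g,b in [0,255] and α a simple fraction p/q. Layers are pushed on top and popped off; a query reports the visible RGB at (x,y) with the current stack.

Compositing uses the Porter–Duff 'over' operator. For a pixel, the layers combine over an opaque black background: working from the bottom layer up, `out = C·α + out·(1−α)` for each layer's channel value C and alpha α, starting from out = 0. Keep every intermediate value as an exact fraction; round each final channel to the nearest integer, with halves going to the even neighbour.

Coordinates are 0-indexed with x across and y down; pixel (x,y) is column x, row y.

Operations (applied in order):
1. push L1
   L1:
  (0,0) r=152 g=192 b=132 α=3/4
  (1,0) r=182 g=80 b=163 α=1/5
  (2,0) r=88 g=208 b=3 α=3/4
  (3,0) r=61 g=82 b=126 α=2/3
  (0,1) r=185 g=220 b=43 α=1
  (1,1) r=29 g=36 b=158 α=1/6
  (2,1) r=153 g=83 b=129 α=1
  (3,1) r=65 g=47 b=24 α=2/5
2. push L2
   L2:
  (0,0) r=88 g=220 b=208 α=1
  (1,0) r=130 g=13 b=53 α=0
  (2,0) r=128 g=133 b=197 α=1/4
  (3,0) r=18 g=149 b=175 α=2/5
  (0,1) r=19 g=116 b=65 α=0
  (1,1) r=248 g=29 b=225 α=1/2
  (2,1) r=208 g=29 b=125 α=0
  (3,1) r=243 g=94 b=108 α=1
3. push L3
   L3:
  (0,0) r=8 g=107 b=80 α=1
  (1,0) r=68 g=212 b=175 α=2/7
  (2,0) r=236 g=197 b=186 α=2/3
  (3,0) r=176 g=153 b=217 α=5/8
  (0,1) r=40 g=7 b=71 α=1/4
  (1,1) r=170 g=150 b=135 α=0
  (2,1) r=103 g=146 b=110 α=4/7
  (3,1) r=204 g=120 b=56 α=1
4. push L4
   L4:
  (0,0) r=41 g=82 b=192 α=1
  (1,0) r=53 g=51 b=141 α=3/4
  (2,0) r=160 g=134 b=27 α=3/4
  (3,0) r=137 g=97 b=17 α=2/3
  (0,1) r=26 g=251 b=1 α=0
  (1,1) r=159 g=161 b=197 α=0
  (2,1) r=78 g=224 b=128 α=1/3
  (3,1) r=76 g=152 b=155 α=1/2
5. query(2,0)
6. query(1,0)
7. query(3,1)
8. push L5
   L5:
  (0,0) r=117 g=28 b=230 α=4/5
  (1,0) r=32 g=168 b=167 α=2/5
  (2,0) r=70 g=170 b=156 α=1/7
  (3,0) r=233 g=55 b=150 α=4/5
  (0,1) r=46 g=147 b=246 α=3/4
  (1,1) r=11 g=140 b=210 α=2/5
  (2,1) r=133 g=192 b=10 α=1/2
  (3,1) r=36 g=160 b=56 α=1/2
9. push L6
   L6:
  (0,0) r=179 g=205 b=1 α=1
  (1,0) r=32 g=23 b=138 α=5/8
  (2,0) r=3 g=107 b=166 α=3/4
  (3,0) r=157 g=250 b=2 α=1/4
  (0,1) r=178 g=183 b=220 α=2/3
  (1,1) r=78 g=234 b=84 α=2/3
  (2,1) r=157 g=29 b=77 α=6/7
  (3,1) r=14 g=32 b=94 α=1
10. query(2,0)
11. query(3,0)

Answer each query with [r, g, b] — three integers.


at x=2,y=0 over L1,L2,L3,L4:
+L1 (α=3/4) → [66, 156, 9/4]
+L2 (α=1/4) → [163/2, 601/4, 815/16]
+L3 (α=2/3) → [369/2, 2177/12, 6767/48]
+L4 (α=3/4) → [1329/8, 7001/48, 10655/192]
rounded: [166, 146, 55]

(1,0) stack=L1,L2,L3,L4; from [0,0,0]:
+L1 (α=1/5) → [182/5, 16, 163/5]
+L2 (α=0) → [182/5, 16, 163/5]
+L3 (α=2/7) → [318/7, 72, 513/7]
+L4 (α=3/4) → [1431/28, 225/4, 1737/14]
= [51, 56, 124]

at x=3,y=1 over L1,L2,L3,L4:
+L1 (α=2/5) → [26, 94/5, 48/5]
+L2 (α=1) → [243, 94, 108]
+L3 (α=1) → [204, 120, 56]
+L4 (α=1/2) → [140, 136, 211/2]
rounded: [140, 136, 106]

(2,0) stack=L1,L2,L3,L4,L5,L6; from [0,0,0]:
L1 α=3/4: [66, 156, 9/4]
L2 α=1/4: [163/2, 601/4, 815/16]
L3 α=2/3: [369/2, 2177/12, 6767/48]
L4 α=3/4: [1329/8, 7001/48, 10655/192]
L5 α=1/7: [4267/28, 8361/56, 15647/224]
L6 α=3/4: [4519/112, 26337/224, 127199/896]
= [40, 118, 142]

at x=3,y=0 over L1,L2,L3,L4,L5,L6:
after L1 α=2/3: [122/3, 164/3, 84]
after L2 α=2/5: [158/5, 462/5, 602/5]
after L3 α=5/8: [2437/20, 5211/40, 7231/40]
after L4 α=2/3: [2639/20, 12971/120, 8591/120]
after L5 α=4/5: [21279/100, 39371/600, 80591/600]
after L6 α=1/4: [79537/400, 89371/800, 80991/800]
rounded: [199, 112, 101]


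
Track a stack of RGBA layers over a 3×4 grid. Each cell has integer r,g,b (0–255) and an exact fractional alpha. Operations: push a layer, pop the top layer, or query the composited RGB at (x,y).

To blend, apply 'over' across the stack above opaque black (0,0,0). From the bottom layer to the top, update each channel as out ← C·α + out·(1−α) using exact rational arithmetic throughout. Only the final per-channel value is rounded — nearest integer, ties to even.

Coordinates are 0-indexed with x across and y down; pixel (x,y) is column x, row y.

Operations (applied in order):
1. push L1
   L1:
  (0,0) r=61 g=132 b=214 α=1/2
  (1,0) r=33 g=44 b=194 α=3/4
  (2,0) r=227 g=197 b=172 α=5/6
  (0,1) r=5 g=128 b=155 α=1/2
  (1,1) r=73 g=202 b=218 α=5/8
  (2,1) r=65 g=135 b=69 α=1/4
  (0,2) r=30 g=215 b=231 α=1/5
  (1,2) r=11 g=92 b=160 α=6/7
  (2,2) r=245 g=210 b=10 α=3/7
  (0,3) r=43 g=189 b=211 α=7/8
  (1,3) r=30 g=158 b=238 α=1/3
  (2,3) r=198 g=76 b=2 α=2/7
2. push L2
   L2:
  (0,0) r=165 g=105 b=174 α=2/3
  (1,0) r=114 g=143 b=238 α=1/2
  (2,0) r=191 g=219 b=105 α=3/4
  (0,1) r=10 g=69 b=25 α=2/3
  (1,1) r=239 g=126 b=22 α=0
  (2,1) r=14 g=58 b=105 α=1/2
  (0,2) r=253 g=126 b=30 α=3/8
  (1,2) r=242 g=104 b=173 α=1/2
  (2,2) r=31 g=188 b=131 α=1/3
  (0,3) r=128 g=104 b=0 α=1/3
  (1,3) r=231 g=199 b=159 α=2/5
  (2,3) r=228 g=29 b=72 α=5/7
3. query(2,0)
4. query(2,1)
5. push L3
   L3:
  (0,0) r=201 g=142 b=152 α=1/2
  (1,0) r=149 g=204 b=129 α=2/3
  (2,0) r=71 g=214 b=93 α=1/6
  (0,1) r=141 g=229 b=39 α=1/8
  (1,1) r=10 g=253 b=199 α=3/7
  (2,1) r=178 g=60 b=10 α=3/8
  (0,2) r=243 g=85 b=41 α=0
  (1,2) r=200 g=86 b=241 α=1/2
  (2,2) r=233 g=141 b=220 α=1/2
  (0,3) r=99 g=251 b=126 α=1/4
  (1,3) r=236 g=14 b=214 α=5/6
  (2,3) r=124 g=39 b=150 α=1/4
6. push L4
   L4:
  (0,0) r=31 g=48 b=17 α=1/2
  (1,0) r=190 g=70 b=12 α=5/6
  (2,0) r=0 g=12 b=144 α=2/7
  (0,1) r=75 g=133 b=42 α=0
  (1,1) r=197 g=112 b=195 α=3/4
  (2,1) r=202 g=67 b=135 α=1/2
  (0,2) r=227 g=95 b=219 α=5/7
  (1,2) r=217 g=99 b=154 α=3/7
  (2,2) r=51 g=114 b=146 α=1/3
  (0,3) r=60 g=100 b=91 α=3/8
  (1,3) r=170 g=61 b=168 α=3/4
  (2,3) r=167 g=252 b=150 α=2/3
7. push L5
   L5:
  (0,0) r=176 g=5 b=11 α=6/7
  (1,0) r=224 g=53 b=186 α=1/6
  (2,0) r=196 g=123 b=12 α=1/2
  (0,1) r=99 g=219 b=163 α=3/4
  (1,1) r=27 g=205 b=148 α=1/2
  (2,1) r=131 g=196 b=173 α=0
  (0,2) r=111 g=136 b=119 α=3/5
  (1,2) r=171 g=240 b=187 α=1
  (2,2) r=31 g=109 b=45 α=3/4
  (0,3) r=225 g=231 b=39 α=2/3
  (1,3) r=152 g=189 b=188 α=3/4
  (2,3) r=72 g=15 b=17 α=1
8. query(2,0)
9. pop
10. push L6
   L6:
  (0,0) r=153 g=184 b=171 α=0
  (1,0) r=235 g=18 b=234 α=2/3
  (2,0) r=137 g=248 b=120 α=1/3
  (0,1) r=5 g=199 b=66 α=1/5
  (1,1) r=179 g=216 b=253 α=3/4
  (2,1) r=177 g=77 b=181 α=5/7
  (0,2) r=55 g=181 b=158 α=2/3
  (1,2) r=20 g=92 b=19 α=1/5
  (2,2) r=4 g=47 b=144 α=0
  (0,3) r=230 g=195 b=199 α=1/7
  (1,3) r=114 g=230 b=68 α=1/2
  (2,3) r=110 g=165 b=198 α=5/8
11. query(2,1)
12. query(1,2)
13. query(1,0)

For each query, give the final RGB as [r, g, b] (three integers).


at x=2,y=0 over L1,L2:
after L1 α=5/6: [1135/6, 985/6, 430/3]
after L2 α=3/4: [4573/24, 4927/24, 1375/12]
= [191, 205, 115]

at x=2,y=1 over L1,L2:
after L1 α=1/4: [65/4, 135/4, 69/4]
after L2 α=1/2: [121/8, 367/8, 489/8]
= [15, 46, 61]

query (2,0) [L1,L2,L3,L4,L5] — begin 0,0,0
+L1 (α=5/6) → [1135/6, 985/6, 430/3]
+L2 (α=3/4) → [4573/24, 4927/24, 1375/12]
+L3 (α=1/6) → [24569/144, 29771/144, 7991/72]
+L4 (α=2/7) → [122845/1008, 152311/1008, 60691/504]
+L5 (α=1/2) → [320413/2016, 276295/2016, 66739/1008]
rounded: [159, 137, 66]

(2,1) stack=L1,L2,L3,L4,L6; from [0,0,0]:
+L1 (α=1/4) → [65/4, 135/4, 69/4]
+L2 (α=1/2) → [121/8, 367/8, 489/8]
+L3 (α=3/8) → [4877/64, 3275/64, 2685/64]
+L4 (α=1/2) → [17805/128, 7563/128, 11325/128]
+L6 (α=5/7) → [10635/64, 32203/448, 69245/448]
= [166, 72, 155]

query (1,2) [L1,L2,L3,L4,L6] — begin 0,0,0
+L1 (α=6/7) → [66/7, 552/7, 960/7]
+L2 (α=1/2) → [880/7, 640/7, 2171/14]
+L3 (α=1/2) → [1140/7, 621/7, 5545/28]
+L4 (α=3/7) → [9117/49, 4563/49, 8779/49]
+L6 (α=1/5) → [37448/245, 4552/49, 36047/245]
rounded: [153, 93, 147]

query (1,0) [L1,L2,L3,L4,L6] — begin 0,0,0
+L1 (α=3/4) → [99/4, 33, 291/2]
+L2 (α=1/2) → [555/8, 88, 767/4]
+L3 (α=2/3) → [2939/24, 496/3, 1799/12]
+L4 (α=5/6) → [25739/144, 773/9, 2519/72]
+L6 (α=2/3) → [93419/432, 1097/27, 36215/216]
rounded: [216, 41, 168]


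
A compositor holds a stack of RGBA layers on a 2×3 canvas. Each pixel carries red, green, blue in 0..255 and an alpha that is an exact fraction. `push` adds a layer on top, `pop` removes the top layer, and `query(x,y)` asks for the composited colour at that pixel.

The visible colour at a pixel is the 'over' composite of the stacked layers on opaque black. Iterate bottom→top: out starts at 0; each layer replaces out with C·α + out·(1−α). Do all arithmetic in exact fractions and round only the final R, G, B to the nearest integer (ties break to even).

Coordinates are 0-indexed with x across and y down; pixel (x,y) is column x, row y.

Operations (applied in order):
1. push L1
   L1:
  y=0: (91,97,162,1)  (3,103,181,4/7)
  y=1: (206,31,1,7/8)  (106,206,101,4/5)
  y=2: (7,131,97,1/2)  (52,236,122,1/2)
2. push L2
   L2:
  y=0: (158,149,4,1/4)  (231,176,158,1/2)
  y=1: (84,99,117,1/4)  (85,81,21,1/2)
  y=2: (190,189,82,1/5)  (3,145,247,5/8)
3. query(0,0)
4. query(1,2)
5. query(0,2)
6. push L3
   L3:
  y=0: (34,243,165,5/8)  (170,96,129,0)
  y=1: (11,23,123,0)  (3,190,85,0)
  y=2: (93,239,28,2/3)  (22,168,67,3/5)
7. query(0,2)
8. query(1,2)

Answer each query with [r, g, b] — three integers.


at x=0,y=0 over L1,L2:
+L1 (α=1) → [91, 97, 162]
+L2 (α=1/4) → [431/4, 110, 245/2]
→ [108, 110, 122]

(1,2) stack=L1,L2; from [0,0,0]:
L1 α=1/2: [26, 118, 61]
L2 α=5/8: [93/8, 1079/8, 709/4]
rounded: [12, 135, 177]

query (0,2) [L1,L2] — begin 0,0,0
L1 α=1/2: [7/2, 131/2, 97/2]
L2 α=1/5: [204/5, 451/5, 276/5]
= [41, 90, 55]

at x=0,y=2 over L1,L2,L3:
after L1 α=1/2: [7/2, 131/2, 97/2]
after L2 α=1/5: [204/5, 451/5, 276/5]
after L3 α=2/3: [378/5, 947/5, 556/15]
= [76, 189, 37]

(1,2) stack=L1,L2,L3; from [0,0,0]:
+L1 (α=1/2) → [26, 118, 61]
+L2 (α=5/8) → [93/8, 1079/8, 709/4]
+L3 (α=3/5) → [357/20, 619/4, 1111/10]
→ [18, 155, 111]


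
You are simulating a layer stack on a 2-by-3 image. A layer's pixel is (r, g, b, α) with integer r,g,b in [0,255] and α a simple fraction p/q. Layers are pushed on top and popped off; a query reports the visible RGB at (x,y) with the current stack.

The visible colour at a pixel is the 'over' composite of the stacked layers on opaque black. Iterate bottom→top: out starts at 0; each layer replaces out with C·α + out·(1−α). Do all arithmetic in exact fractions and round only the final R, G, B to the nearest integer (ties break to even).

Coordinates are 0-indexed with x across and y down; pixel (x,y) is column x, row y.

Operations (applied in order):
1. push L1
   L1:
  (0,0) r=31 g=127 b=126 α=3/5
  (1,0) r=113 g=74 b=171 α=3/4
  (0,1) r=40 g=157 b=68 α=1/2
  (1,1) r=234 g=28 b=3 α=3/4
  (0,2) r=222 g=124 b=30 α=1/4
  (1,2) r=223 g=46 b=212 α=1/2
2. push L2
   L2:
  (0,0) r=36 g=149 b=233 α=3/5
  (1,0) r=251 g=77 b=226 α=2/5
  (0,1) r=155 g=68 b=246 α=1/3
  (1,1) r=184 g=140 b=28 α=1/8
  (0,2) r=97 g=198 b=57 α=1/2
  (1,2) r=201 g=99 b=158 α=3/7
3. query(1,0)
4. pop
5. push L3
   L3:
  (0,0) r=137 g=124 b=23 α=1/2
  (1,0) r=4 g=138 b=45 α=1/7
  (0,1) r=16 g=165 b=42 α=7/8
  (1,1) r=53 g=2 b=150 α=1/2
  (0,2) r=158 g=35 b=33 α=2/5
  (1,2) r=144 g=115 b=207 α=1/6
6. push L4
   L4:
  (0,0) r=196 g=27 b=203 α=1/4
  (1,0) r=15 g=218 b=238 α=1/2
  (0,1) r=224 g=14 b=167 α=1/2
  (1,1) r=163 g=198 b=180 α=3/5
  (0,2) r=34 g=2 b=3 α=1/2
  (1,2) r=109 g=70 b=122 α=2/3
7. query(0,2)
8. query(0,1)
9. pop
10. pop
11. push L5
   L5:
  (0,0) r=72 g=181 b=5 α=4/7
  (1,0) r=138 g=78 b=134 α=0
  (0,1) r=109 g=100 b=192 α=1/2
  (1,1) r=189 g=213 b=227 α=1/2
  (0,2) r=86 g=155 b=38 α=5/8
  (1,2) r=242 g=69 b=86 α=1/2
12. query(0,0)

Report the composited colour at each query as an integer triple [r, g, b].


query (1,0) [L1,L2] — begin 0,0,0
+L1 (α=3/4) → [339/4, 111/2, 513/4]
+L2 (α=2/5) → [605/4, 641/10, 3347/20]
→ [151, 64, 167]

(0,2) stack=L1,L3,L4; from [0,0,0]:
after L1 α=1/4: [111/2, 31, 15/2]
after L3 α=2/5: [193/2, 163/5, 177/10]
after L4 α=1/2: [261/4, 173/10, 207/20]
rounded: [65, 17, 10]

(0,1) stack=L1,L3,L4; from [0,0,0]:
after L1 α=1/2: [20, 157/2, 34]
after L3 α=7/8: [33/2, 2467/16, 41]
after L4 α=1/2: [481/4, 2691/32, 104]
→ [120, 84, 104]

at x=0,y=0 over L1,L5:
+L1 (α=3/5) → [93/5, 381/5, 378/5]
+L5 (α=4/7) → [1719/35, 4763/35, 1234/35]
rounded: [49, 136, 35]


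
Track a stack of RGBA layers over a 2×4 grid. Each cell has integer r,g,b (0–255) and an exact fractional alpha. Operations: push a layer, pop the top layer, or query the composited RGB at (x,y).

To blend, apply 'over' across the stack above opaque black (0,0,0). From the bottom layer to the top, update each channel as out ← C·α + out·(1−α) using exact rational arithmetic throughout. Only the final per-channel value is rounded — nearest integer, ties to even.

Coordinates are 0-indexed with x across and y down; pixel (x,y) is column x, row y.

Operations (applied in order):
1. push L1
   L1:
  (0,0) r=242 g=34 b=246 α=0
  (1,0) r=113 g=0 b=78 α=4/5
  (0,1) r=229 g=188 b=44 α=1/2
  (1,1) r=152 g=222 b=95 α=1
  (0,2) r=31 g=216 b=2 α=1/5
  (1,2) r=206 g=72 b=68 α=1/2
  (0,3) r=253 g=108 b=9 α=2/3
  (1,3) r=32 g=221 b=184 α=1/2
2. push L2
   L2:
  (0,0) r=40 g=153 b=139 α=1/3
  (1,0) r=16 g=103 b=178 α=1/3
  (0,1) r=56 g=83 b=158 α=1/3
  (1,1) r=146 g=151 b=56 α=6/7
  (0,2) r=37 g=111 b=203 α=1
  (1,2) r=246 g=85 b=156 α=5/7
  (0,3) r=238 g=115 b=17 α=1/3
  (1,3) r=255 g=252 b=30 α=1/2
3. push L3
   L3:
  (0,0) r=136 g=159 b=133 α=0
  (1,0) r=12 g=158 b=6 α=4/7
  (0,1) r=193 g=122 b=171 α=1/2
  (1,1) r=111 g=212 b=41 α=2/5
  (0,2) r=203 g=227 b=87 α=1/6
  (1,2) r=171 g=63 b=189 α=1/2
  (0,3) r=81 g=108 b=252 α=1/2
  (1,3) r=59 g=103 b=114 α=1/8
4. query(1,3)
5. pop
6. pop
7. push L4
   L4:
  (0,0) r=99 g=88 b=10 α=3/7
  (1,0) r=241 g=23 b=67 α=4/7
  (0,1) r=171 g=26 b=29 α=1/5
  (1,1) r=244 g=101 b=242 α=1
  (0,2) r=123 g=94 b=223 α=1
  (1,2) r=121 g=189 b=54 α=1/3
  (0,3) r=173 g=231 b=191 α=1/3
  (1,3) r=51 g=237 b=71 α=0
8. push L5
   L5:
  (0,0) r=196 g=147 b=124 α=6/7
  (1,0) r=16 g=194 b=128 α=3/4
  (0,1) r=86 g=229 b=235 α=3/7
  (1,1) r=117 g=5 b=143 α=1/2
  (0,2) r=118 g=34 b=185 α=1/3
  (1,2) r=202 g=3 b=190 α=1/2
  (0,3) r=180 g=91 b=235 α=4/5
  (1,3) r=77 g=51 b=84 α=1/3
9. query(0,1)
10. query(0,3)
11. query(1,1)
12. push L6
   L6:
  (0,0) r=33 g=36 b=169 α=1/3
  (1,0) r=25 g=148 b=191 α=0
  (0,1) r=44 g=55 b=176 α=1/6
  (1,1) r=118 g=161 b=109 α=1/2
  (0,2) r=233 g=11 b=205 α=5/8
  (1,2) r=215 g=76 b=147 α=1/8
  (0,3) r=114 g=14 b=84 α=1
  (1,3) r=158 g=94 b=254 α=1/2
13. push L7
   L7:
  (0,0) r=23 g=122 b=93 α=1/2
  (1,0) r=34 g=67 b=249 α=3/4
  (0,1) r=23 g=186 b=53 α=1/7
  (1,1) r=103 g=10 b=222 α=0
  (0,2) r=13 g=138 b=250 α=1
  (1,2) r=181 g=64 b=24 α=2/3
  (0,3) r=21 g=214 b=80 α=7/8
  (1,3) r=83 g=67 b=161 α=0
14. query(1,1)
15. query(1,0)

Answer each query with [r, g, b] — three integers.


query (1,3) [L1,L2,L3] — begin 0,0,0
L1 α=1/2: [16, 221/2, 92]
L2 α=1/2: [271/2, 725/4, 61]
L3 α=1/8: [2015/16, 5487/32, 541/8]
rounded: [126, 171, 68]

(0,1) stack=L1,L4,L5; from [0,0,0]:
L1 α=1/2: [229/2, 94, 22]
L4 α=1/5: [629/5, 402/5, 117/5]
L5 α=3/7: [3806/35, 5043/35, 3993/35]
= [109, 144, 114]

(0,3) stack=L1,L4,L5; from [0,0,0]:
after L1 α=2/3: [506/3, 72, 6]
after L4 α=1/3: [1531/9, 125, 203/3]
after L5 α=4/5: [8011/45, 489/5, 3023/15]
→ [178, 98, 202]

(1,1) stack=L1,L4,L5; from [0,0,0]:
+L1 (α=1) → [152, 222, 95]
+L4 (α=1) → [244, 101, 242]
+L5 (α=1/2) → [361/2, 53, 385/2]
→ [180, 53, 192]

(1,1) stack=L1,L4,L5,L6,L7; from [0,0,0]:
after L1 α=1: [152, 222, 95]
after L4 α=1: [244, 101, 242]
after L5 α=1/2: [361/2, 53, 385/2]
after L6 α=1/2: [597/4, 107, 603/4]
after L7 α=0: [597/4, 107, 603/4]
→ [149, 107, 151]

(1,0) stack=L1,L4,L5,L6,L7; from [0,0,0]:
+L1 (α=4/5) → [452/5, 0, 312/5]
+L4 (α=4/7) → [6176/35, 92/7, 2276/35]
+L5 (α=3/4) → [1964/35, 2083/14, 3929/35]
+L6 (α=0) → [1964/35, 2083/14, 3929/35]
+L7 (α=3/4) → [2767/70, 4897/56, 15037/70]
→ [40, 87, 215]


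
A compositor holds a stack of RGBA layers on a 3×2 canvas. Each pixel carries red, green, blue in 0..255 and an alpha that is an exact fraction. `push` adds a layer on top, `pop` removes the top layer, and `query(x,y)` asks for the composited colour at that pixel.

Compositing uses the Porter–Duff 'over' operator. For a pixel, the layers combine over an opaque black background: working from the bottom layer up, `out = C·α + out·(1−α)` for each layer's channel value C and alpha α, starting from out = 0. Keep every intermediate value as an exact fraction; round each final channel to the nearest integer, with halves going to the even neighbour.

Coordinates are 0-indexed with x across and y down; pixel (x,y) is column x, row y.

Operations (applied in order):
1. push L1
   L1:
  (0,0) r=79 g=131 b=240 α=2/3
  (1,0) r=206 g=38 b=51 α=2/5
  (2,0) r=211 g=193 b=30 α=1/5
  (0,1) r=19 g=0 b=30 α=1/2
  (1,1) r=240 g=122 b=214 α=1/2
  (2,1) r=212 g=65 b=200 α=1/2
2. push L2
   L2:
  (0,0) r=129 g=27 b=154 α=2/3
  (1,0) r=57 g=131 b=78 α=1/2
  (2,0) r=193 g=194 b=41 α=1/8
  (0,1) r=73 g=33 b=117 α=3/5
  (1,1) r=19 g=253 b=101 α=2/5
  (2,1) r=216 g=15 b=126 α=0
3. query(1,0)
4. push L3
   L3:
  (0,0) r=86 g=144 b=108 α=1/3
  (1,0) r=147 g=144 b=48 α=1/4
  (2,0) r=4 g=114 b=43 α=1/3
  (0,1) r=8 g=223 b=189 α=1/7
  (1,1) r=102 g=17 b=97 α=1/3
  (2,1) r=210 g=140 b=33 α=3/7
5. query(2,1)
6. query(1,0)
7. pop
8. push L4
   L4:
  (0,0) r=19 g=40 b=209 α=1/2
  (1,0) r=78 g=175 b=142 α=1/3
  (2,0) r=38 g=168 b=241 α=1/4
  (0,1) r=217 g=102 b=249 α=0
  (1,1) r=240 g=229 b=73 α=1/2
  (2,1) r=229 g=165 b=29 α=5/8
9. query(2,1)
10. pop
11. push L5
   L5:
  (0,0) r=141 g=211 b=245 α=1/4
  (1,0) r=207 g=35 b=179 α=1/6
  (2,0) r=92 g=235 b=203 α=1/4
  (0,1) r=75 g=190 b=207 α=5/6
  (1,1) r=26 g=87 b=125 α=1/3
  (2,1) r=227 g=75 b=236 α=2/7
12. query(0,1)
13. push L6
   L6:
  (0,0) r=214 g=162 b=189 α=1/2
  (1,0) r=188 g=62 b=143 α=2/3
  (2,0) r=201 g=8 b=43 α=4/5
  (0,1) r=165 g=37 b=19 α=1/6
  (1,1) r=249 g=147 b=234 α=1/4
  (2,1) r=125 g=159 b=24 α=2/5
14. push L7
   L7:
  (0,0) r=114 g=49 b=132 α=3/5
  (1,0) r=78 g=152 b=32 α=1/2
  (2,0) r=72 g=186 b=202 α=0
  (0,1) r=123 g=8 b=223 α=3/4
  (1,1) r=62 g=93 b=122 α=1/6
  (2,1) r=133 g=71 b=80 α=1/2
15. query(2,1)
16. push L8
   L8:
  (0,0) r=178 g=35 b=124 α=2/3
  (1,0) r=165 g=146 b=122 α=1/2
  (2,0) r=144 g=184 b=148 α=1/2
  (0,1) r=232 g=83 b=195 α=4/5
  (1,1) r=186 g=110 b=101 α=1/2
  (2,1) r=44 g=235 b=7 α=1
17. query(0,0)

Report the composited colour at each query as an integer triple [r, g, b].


at x=1,y=0 over L1,L2:
L1 α=2/5: [412/5, 76/5, 102/5]
L2 α=1/2: [697/10, 731/10, 246/5]
rounded: [70, 73, 49]

query (2,1) [L1,L2,L3] — begin 0,0,0
+L1 (α=1/2) → [106, 65/2, 100]
+L2 (α=0) → [106, 65/2, 100]
+L3 (α=3/7) → [1054/7, 550/7, 499/7]
rounded: [151, 79, 71]

query (1,0) [L1,L2,L3] — begin 0,0,0
+L1 (α=2/5) → [412/5, 76/5, 102/5]
+L2 (α=1/2) → [697/10, 731/10, 246/5]
+L3 (α=1/4) → [3561/40, 3633/40, 489/10]
→ [89, 91, 49]

at x=2,y=1 over L1,L2,L4:
after L1 α=1/2: [106, 65/2, 100]
after L2 α=0: [106, 65/2, 100]
after L4 α=5/8: [1463/8, 1845/16, 445/8]
→ [183, 115, 56]

at x=0,y=1 over L1,L2,L5:
+L1 (α=1/2) → [19/2, 0, 15]
+L2 (α=3/5) → [238/5, 99/5, 381/5]
+L5 (α=5/6) → [2113/30, 4849/30, 926/5]
→ [70, 162, 185]

at x=2,y=1 over L1,L2,L5,L6,L7:
L1 α=1/2: [106, 65/2, 100]
L2 α=0: [106, 65/2, 100]
L5 α=2/7: [984/7, 625/14, 972/7]
L6 α=2/5: [4702/35, 6327/70, 3252/35]
L7 α=1/2: [9357/70, 11297/140, 3026/35]
rounded: [134, 81, 86]

(0,0) stack=L1,L2,L5,L6,L7,L8; from [0,0,0]:
L1 α=2/3: [158/3, 262/3, 160]
L2 α=2/3: [932/9, 424/9, 156]
L5 α=1/4: [1355/12, 1057/12, 713/4]
L6 α=1/2: [3923/24, 3001/24, 1469/8]
L7 α=3/5: [8027/60, 953/12, 3053/20]
L8 α=2/3: [29387/180, 1793/36, 2671/20]
= [163, 50, 134]


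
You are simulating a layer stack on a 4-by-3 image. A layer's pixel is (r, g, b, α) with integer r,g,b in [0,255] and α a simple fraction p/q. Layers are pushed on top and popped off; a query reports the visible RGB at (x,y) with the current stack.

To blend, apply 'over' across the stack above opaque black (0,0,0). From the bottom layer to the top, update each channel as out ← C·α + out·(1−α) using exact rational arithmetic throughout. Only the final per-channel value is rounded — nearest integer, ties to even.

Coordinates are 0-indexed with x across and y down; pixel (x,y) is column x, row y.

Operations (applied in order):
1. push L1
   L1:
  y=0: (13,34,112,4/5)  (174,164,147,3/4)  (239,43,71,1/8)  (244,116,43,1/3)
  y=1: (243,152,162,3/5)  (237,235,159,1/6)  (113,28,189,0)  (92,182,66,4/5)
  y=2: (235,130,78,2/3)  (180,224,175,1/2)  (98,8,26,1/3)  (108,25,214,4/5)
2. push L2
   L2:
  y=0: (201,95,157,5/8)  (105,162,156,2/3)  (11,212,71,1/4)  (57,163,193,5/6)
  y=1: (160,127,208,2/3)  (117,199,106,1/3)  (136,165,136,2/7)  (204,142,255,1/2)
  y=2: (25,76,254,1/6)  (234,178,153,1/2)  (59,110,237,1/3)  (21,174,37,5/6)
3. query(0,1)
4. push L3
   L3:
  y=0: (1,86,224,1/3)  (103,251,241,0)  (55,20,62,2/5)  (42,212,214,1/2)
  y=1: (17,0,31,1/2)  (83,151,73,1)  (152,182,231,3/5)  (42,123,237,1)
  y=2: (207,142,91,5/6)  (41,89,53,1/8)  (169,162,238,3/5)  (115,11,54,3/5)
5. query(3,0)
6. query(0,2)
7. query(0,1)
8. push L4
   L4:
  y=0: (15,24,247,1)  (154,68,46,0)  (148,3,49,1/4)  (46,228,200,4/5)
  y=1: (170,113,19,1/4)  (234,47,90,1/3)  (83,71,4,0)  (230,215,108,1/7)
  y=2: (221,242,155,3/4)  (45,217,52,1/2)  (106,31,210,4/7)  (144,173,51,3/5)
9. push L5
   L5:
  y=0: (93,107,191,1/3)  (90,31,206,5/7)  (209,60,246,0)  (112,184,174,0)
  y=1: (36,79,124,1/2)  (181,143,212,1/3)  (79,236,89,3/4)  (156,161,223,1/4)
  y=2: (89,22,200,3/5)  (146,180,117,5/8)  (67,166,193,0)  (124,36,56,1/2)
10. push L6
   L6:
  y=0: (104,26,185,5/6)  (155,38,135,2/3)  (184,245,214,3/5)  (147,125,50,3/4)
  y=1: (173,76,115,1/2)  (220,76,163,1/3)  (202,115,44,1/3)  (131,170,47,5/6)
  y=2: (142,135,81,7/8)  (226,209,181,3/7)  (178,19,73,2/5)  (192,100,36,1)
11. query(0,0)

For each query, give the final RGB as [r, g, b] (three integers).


query (0,1) [L1,L2] — begin 0,0,0
after L1 α=3/5: [729/5, 456/5, 486/5]
after L2 α=2/3: [2329/15, 1726/15, 2566/15]
= [155, 115, 171]

(3,0) stack=L1,L2,L3; from [0,0,0]:
L1 α=1/3: [244/3, 116/3, 43/3]
L2 α=5/6: [1099/18, 2561/18, 1469/9]
L3 α=1/2: [1855/36, 6377/36, 3395/18]
→ [52, 177, 189]

(0,2) stack=L1,L2,L3; from [0,0,0]:
+L1 (α=2/3) → [470/3, 260/3, 52]
+L2 (α=1/6) → [2425/18, 764/9, 257/3]
+L3 (α=5/6) → [21055/108, 3577/27, 811/9]
→ [195, 132, 90]

query (0,1) [L1,L2,L3] — begin 0,0,0
after L1 α=3/5: [729/5, 456/5, 486/5]
after L2 α=2/3: [2329/15, 1726/15, 2566/15]
after L3 α=1/2: [1292/15, 863/15, 3031/30]
rounded: [86, 58, 101]

(0,0) stack=L1,L2,L3,L4,L5,L6; from [0,0,0]:
+L1 (α=4/5) → [52/5, 136/5, 448/5]
+L2 (α=5/8) → [5181/40, 2783/40, 5269/40]
+L3 (α=1/3) → [5201/60, 1501/20, 9749/60]
+L4 (α=1) → [15, 24, 247]
+L5 (α=1/3) → [41, 155/3, 685/3]
+L6 (α=5/6) → [187/2, 545/18, 1730/9]
rounded: [94, 30, 192]
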